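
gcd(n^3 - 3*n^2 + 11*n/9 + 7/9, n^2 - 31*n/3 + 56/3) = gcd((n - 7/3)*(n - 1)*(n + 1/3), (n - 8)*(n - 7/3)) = n - 7/3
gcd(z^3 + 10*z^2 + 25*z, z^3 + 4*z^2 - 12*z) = z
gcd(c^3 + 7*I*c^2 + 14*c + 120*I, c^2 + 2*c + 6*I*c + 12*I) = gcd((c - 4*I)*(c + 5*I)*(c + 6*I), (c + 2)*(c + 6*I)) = c + 6*I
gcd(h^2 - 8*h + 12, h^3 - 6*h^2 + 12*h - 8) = h - 2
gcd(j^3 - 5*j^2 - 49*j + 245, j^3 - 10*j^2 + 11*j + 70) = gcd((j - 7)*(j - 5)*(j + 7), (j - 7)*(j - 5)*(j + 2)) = j^2 - 12*j + 35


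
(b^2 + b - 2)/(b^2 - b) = (b + 2)/b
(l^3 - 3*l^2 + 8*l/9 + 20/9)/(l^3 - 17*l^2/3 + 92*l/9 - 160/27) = 3*(3*l^2 - 4*l - 4)/(9*l^2 - 36*l + 32)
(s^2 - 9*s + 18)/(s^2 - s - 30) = (s - 3)/(s + 5)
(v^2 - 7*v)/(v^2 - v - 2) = v*(7 - v)/(-v^2 + v + 2)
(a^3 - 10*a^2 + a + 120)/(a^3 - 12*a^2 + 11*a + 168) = (a - 5)/(a - 7)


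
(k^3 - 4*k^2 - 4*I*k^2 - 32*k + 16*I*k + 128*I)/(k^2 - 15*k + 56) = (k^2 + 4*k*(1 - I) - 16*I)/(k - 7)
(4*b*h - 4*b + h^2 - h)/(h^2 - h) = (4*b + h)/h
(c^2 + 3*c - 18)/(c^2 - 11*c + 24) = (c + 6)/(c - 8)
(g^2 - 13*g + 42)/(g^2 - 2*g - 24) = (g - 7)/(g + 4)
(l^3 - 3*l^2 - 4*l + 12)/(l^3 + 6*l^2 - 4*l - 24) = (l - 3)/(l + 6)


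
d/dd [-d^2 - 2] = -2*d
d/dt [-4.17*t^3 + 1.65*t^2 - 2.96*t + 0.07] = -12.51*t^2 + 3.3*t - 2.96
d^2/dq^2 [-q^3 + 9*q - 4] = -6*q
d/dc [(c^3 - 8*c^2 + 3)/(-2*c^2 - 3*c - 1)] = (-2*c^4 - 6*c^3 + 21*c^2 + 28*c + 9)/(4*c^4 + 12*c^3 + 13*c^2 + 6*c + 1)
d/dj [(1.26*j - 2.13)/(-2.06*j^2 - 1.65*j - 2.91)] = (2.5956*j^2 - 8.7756*j - 7.1811)/(4.2436*j^4 + 6.798*j^3 + 14.7117*j^2 + 9.603*j + 8.4681)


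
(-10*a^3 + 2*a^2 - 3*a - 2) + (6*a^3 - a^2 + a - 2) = -4*a^3 + a^2 - 2*a - 4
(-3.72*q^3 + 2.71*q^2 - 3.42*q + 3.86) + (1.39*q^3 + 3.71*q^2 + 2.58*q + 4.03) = -2.33*q^3 + 6.42*q^2 - 0.84*q + 7.89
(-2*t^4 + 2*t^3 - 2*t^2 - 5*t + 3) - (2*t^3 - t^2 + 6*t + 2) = -2*t^4 - t^2 - 11*t + 1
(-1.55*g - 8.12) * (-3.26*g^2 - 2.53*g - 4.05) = 5.053*g^3 + 30.3927*g^2 + 26.8211*g + 32.886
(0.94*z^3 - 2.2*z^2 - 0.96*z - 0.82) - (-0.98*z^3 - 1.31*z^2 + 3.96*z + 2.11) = 1.92*z^3 - 0.89*z^2 - 4.92*z - 2.93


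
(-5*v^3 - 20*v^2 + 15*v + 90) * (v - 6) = -5*v^4 + 10*v^3 + 135*v^2 - 540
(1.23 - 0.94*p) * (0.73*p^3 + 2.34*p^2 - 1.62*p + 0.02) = -0.6862*p^4 - 1.3017*p^3 + 4.401*p^2 - 2.0114*p + 0.0246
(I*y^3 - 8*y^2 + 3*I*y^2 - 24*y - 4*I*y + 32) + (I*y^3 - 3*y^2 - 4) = 2*I*y^3 - 11*y^2 + 3*I*y^2 - 24*y - 4*I*y + 28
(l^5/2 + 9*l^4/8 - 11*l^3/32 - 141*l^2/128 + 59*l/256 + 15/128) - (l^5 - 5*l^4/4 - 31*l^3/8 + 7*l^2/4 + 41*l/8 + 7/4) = -l^5/2 + 19*l^4/8 + 113*l^3/32 - 365*l^2/128 - 1253*l/256 - 209/128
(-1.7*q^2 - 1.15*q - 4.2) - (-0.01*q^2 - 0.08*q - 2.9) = -1.69*q^2 - 1.07*q - 1.3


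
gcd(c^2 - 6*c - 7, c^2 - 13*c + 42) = c - 7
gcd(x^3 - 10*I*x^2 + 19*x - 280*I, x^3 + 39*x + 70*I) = x^2 - 2*I*x + 35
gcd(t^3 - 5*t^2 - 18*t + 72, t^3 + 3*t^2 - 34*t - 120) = t^2 - 2*t - 24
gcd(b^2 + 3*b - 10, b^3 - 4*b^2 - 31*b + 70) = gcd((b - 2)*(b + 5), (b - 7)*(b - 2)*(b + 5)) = b^2 + 3*b - 10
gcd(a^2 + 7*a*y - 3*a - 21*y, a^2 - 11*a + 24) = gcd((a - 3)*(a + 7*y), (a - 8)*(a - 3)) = a - 3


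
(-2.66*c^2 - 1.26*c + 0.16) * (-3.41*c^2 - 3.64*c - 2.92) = 9.0706*c^4 + 13.979*c^3 + 11.808*c^2 + 3.0968*c - 0.4672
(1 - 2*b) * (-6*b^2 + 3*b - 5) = 12*b^3 - 12*b^2 + 13*b - 5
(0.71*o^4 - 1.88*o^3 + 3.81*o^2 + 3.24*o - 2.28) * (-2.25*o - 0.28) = -1.5975*o^5 + 4.0312*o^4 - 8.0461*o^3 - 8.3568*o^2 + 4.2228*o + 0.6384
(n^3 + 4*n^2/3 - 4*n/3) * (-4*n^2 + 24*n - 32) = -4*n^5 + 56*n^4/3 + 16*n^3/3 - 224*n^2/3 + 128*n/3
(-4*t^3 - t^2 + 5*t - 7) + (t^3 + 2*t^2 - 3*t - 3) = -3*t^3 + t^2 + 2*t - 10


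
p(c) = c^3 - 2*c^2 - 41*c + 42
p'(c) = 3*c^2 - 4*c - 41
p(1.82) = -33.22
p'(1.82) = -38.34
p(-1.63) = 99.19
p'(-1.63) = -26.51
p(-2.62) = 117.71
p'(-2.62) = -9.93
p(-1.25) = 88.17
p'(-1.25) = -31.31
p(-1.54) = 96.74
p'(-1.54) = -27.73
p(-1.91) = 106.05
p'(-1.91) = -22.42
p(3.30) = -79.14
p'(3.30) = -21.53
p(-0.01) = 42.41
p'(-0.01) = -40.96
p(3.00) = -72.00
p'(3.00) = -26.00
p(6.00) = -60.00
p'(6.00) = 43.00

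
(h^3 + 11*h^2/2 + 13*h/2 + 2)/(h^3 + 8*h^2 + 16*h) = (2*h^2 + 3*h + 1)/(2*h*(h + 4))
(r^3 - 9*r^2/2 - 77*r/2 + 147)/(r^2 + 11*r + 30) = (2*r^2 - 21*r + 49)/(2*(r + 5))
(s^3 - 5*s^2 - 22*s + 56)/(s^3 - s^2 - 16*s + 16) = (s^2 - 9*s + 14)/(s^2 - 5*s + 4)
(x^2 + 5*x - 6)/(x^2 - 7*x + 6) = (x + 6)/(x - 6)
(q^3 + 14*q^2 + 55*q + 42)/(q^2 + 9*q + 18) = (q^2 + 8*q + 7)/(q + 3)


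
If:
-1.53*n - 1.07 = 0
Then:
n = -0.70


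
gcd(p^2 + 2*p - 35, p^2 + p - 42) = p + 7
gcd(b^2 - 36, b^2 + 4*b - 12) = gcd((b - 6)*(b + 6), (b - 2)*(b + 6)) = b + 6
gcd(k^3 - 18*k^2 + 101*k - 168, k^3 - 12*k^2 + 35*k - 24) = k^2 - 11*k + 24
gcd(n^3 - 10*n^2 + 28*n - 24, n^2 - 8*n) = 1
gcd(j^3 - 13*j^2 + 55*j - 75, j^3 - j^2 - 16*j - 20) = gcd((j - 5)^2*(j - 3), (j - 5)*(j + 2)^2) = j - 5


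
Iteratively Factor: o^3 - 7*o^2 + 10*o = (o - 5)*(o^2 - 2*o) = o*(o - 5)*(o - 2)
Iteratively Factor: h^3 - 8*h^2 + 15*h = (h - 3)*(h^2 - 5*h) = (h - 5)*(h - 3)*(h)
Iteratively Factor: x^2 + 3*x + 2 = (x + 1)*(x + 2)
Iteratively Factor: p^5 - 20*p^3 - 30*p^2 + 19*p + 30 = (p + 1)*(p^4 - p^3 - 19*p^2 - 11*p + 30) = (p - 1)*(p + 1)*(p^3 - 19*p - 30) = (p - 1)*(p + 1)*(p + 2)*(p^2 - 2*p - 15) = (p - 1)*(p + 1)*(p + 2)*(p + 3)*(p - 5)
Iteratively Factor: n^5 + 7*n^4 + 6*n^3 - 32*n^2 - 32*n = (n - 2)*(n^4 + 9*n^3 + 24*n^2 + 16*n) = (n - 2)*(n + 1)*(n^3 + 8*n^2 + 16*n) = (n - 2)*(n + 1)*(n + 4)*(n^2 + 4*n) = (n - 2)*(n + 1)*(n + 4)^2*(n)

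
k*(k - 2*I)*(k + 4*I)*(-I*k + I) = -I*k^4 + 2*k^3 + I*k^3 - 2*k^2 - 8*I*k^2 + 8*I*k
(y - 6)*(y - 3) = y^2 - 9*y + 18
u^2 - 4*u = u*(u - 4)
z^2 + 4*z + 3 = (z + 1)*(z + 3)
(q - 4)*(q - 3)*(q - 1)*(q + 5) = q^4 - 3*q^3 - 21*q^2 + 83*q - 60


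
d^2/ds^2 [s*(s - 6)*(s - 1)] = 6*s - 14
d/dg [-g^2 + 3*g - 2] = 3 - 2*g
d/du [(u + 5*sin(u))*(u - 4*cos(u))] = (u + 5*sin(u))*(4*sin(u) + 1) + (u - 4*cos(u))*(5*cos(u) + 1)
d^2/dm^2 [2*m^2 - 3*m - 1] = 4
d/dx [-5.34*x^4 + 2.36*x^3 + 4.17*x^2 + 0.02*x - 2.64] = -21.36*x^3 + 7.08*x^2 + 8.34*x + 0.02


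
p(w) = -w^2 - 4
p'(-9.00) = 18.00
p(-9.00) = -85.00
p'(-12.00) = 24.00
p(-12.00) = -148.00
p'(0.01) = -0.02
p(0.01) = -4.00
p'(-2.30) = 4.60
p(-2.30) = -9.29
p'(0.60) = -1.20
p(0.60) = -4.36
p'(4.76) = -9.52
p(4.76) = -26.66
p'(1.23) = -2.46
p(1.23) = -5.51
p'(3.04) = -6.08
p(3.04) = -13.24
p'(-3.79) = 7.58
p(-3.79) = -18.36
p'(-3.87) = 7.74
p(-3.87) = -18.98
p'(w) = -2*w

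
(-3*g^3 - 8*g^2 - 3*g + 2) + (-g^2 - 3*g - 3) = -3*g^3 - 9*g^2 - 6*g - 1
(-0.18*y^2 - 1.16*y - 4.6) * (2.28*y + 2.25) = -0.4104*y^3 - 3.0498*y^2 - 13.098*y - 10.35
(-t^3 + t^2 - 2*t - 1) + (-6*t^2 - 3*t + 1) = -t^3 - 5*t^2 - 5*t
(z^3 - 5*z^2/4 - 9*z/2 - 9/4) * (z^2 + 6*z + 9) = z^5 + 19*z^4/4 - 3*z^3 - 81*z^2/2 - 54*z - 81/4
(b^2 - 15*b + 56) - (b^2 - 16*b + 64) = b - 8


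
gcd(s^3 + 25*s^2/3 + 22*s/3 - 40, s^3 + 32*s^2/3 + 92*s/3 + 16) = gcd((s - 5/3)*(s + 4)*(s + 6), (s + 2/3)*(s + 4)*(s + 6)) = s^2 + 10*s + 24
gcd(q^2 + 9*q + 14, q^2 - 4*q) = 1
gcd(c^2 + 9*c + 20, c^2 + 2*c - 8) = c + 4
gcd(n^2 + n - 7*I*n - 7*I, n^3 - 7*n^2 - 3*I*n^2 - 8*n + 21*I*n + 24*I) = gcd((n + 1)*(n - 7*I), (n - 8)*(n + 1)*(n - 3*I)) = n + 1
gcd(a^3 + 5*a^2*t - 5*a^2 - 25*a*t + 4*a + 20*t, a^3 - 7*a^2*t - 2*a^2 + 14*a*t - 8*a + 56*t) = a - 4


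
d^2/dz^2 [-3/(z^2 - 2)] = 6*(-3*z^2 - 2)/(z^2 - 2)^3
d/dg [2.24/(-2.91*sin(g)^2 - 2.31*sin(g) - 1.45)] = (13.0368*sin(g) + 5.1744)*cos(g)/(2.91*sin(g)^2 + 2.31*sin(g) + 1.45)^2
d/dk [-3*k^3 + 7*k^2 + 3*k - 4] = -9*k^2 + 14*k + 3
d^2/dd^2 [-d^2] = -2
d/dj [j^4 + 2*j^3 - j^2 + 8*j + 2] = 4*j^3 + 6*j^2 - 2*j + 8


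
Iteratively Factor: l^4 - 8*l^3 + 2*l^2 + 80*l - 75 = (l + 3)*(l^3 - 11*l^2 + 35*l - 25) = (l - 5)*(l + 3)*(l^2 - 6*l + 5) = (l - 5)^2*(l + 3)*(l - 1)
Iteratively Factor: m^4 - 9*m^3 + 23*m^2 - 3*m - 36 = (m - 4)*(m^3 - 5*m^2 + 3*m + 9) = (m - 4)*(m + 1)*(m^2 - 6*m + 9) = (m - 4)*(m - 3)*(m + 1)*(m - 3)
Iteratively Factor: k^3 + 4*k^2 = (k)*(k^2 + 4*k) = k^2*(k + 4)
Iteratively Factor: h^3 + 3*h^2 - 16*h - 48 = (h - 4)*(h^2 + 7*h + 12) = (h - 4)*(h + 4)*(h + 3)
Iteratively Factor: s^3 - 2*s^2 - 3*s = (s - 3)*(s^2 + s) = s*(s - 3)*(s + 1)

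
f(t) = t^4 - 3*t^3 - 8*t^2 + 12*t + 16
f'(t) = 4*t^3 - 9*t^2 - 16*t + 12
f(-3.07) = 79.39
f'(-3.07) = -139.44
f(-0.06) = 15.25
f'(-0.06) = 12.93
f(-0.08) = 14.99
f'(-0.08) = 13.22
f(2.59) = -13.71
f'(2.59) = -20.32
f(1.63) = 8.37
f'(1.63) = -20.67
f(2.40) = -9.57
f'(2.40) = -22.94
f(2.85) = -18.25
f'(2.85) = -14.11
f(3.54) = -17.82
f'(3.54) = 20.02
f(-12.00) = 24640.00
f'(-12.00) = -8004.00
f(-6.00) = 1600.00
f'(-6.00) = -1080.00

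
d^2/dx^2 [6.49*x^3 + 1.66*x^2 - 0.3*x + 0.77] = 38.94*x + 3.32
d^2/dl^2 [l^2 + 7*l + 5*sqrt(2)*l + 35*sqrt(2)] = 2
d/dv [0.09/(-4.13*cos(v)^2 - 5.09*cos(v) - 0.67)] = -(0.7434*cos(v) + 0.4581)*sin(v)/(4.13*cos(v)^2 + 5.09*cos(v) + 0.67)^2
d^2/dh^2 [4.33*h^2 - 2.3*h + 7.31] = 8.66000000000000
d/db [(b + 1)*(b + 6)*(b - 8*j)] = 3*b^2 - 16*b*j + 14*b - 56*j + 6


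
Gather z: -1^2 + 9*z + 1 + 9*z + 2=18*z + 2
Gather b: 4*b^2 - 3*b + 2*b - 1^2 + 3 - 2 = 4*b^2 - b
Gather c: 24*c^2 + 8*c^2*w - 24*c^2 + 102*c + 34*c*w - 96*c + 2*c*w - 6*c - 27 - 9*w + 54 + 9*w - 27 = 8*c^2*w + 36*c*w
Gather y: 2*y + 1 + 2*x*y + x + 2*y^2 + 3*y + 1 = x + 2*y^2 + y*(2*x + 5) + 2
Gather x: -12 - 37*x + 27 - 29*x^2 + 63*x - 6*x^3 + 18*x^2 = -6*x^3 - 11*x^2 + 26*x + 15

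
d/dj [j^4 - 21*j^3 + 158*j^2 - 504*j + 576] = 4*j^3 - 63*j^2 + 316*j - 504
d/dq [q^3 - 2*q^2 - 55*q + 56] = 3*q^2 - 4*q - 55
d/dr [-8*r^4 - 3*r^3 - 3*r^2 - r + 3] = -32*r^3 - 9*r^2 - 6*r - 1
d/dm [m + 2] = 1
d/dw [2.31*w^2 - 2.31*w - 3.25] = 4.62*w - 2.31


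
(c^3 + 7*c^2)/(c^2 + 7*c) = c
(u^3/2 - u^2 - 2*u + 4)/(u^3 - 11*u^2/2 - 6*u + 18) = (u^2 - 4*u + 4)/(2*u^2 - 15*u + 18)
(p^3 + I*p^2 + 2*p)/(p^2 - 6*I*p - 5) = p*(p + 2*I)/(p - 5*I)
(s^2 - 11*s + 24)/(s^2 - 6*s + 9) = (s - 8)/(s - 3)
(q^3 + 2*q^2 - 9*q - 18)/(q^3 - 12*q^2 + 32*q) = (q^3 + 2*q^2 - 9*q - 18)/(q*(q^2 - 12*q + 32))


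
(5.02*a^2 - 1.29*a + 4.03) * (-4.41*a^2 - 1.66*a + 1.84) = -22.1382*a^4 - 2.6443*a^3 - 6.3941*a^2 - 9.0634*a + 7.4152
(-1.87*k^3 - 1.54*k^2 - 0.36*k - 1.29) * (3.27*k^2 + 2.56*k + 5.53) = -6.1149*k^5 - 9.823*k^4 - 15.4607*k^3 - 13.6561*k^2 - 5.2932*k - 7.1337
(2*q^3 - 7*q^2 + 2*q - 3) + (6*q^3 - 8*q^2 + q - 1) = 8*q^3 - 15*q^2 + 3*q - 4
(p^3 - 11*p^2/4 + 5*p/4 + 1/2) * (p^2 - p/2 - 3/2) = p^5 - 13*p^4/4 + 9*p^3/8 + 4*p^2 - 17*p/8 - 3/4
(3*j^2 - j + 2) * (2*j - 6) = 6*j^3 - 20*j^2 + 10*j - 12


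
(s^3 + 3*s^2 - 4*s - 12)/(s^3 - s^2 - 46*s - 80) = (s^2 + s - 6)/(s^2 - 3*s - 40)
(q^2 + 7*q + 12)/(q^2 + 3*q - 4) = (q + 3)/(q - 1)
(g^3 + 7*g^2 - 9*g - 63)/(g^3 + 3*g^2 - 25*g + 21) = (g + 3)/(g - 1)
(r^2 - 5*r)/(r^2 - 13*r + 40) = r/(r - 8)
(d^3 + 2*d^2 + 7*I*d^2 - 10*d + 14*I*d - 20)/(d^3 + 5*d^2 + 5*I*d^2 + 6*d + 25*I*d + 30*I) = (d + 2*I)/(d + 3)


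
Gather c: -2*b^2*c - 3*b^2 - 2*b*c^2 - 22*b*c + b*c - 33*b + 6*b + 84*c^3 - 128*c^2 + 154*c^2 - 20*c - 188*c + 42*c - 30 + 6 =-3*b^2 - 27*b + 84*c^3 + c^2*(26 - 2*b) + c*(-2*b^2 - 21*b - 166) - 24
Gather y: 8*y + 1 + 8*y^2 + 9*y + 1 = 8*y^2 + 17*y + 2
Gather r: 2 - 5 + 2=-1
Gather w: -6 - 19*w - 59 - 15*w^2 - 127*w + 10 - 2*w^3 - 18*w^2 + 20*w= -2*w^3 - 33*w^2 - 126*w - 55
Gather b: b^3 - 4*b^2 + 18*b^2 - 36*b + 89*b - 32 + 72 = b^3 + 14*b^2 + 53*b + 40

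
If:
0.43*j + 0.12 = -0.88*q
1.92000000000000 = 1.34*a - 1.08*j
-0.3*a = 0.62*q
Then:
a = 5.98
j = 5.65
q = -2.90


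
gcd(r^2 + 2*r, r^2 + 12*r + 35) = 1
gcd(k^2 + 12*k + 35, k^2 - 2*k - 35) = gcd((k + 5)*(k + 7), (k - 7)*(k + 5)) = k + 5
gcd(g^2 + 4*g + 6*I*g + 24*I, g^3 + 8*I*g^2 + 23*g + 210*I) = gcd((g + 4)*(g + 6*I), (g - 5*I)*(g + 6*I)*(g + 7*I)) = g + 6*I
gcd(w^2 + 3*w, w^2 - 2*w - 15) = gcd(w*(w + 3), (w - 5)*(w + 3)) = w + 3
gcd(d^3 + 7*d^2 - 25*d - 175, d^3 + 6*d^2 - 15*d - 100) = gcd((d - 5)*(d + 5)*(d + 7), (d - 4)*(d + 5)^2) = d + 5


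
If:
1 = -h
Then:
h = -1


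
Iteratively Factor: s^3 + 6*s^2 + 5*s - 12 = (s + 3)*(s^2 + 3*s - 4) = (s + 3)*(s + 4)*(s - 1)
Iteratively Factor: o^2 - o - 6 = (o + 2)*(o - 3)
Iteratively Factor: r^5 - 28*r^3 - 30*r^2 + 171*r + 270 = (r - 3)*(r^4 + 3*r^3 - 19*r^2 - 87*r - 90) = (r - 3)*(r + 2)*(r^3 + r^2 - 21*r - 45) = (r - 3)*(r + 2)*(r + 3)*(r^2 - 2*r - 15) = (r - 5)*(r - 3)*(r + 2)*(r + 3)*(r + 3)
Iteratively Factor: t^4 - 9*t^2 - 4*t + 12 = (t + 2)*(t^3 - 2*t^2 - 5*t + 6) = (t + 2)^2*(t^2 - 4*t + 3) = (t - 3)*(t + 2)^2*(t - 1)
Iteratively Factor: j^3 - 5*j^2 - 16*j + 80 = (j - 5)*(j^2 - 16) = (j - 5)*(j + 4)*(j - 4)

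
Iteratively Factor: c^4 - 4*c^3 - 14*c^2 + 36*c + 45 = (c - 5)*(c^3 + c^2 - 9*c - 9) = (c - 5)*(c + 1)*(c^2 - 9) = (c - 5)*(c + 1)*(c + 3)*(c - 3)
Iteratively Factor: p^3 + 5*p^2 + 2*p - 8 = (p - 1)*(p^2 + 6*p + 8) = (p - 1)*(p + 4)*(p + 2)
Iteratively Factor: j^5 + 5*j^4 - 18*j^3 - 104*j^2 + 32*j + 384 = (j - 2)*(j^4 + 7*j^3 - 4*j^2 - 112*j - 192) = (j - 2)*(j + 4)*(j^3 + 3*j^2 - 16*j - 48) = (j - 2)*(j + 4)^2*(j^2 - j - 12) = (j - 2)*(j + 3)*(j + 4)^2*(j - 4)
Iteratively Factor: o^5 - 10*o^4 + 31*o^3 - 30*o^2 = (o - 5)*(o^4 - 5*o^3 + 6*o^2) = o*(o - 5)*(o^3 - 5*o^2 + 6*o) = o*(o - 5)*(o - 2)*(o^2 - 3*o) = o*(o - 5)*(o - 3)*(o - 2)*(o)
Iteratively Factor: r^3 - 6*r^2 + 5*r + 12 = (r + 1)*(r^2 - 7*r + 12) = (r - 4)*(r + 1)*(r - 3)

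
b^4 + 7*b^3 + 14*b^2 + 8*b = b*(b + 1)*(b + 2)*(b + 4)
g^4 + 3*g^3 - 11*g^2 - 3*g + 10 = (g - 2)*(g - 1)*(g + 1)*(g + 5)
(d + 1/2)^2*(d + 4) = d^3 + 5*d^2 + 17*d/4 + 1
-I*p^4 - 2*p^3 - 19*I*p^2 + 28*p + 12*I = (p - 6*I)*(p + I)*(p + 2*I)*(-I*p + 1)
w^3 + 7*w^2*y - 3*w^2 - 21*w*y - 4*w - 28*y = (w - 4)*(w + 1)*(w + 7*y)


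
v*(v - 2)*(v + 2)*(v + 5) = v^4 + 5*v^3 - 4*v^2 - 20*v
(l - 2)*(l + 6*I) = l^2 - 2*l + 6*I*l - 12*I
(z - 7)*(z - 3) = z^2 - 10*z + 21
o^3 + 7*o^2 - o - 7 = (o - 1)*(o + 1)*(o + 7)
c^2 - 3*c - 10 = (c - 5)*(c + 2)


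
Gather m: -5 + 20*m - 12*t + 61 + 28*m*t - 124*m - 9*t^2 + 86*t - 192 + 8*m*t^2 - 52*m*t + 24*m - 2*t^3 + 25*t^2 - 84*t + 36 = m*(8*t^2 - 24*t - 80) - 2*t^3 + 16*t^2 - 10*t - 100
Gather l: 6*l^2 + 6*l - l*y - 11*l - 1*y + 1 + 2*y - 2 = 6*l^2 + l*(-y - 5) + y - 1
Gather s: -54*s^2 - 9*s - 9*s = -54*s^2 - 18*s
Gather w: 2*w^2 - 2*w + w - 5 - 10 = 2*w^2 - w - 15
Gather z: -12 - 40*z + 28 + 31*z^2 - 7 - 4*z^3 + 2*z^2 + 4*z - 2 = -4*z^3 + 33*z^2 - 36*z + 7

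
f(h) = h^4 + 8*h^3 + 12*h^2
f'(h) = 4*h^3 + 24*h^2 + 24*h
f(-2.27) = -5.19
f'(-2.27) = 22.40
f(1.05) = 23.71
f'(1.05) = 56.29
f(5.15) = 2114.44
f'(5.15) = 1306.50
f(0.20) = 0.55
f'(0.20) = 5.79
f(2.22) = 170.96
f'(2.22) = 215.33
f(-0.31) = 0.92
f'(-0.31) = -5.25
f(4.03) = 982.26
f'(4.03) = 748.30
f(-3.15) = -32.52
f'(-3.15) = 37.52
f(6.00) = 3456.00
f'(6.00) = 1872.00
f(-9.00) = 1701.00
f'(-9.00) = -1188.00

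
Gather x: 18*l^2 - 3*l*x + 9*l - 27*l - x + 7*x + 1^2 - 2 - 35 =18*l^2 - 18*l + x*(6 - 3*l) - 36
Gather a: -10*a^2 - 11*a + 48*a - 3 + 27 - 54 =-10*a^2 + 37*a - 30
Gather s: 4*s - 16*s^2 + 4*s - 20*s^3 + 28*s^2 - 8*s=-20*s^3 + 12*s^2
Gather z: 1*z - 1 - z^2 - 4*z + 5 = -z^2 - 3*z + 4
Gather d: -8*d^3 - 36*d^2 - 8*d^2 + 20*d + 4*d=-8*d^3 - 44*d^2 + 24*d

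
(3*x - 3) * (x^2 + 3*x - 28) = 3*x^3 + 6*x^2 - 93*x + 84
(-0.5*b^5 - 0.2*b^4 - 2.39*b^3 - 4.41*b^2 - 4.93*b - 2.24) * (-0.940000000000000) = 0.47*b^5 + 0.188*b^4 + 2.2466*b^3 + 4.1454*b^2 + 4.6342*b + 2.1056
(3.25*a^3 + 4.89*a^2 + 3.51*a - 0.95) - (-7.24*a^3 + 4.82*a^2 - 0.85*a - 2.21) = 10.49*a^3 + 0.0699999999999994*a^2 + 4.36*a + 1.26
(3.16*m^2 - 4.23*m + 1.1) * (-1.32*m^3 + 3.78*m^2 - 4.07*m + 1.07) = -4.1712*m^5 + 17.5284*m^4 - 30.3026*m^3 + 24.7553*m^2 - 9.0031*m + 1.177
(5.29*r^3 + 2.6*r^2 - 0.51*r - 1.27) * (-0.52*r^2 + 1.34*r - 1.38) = -2.7508*r^5 + 5.7366*r^4 - 3.551*r^3 - 3.611*r^2 - 0.998*r + 1.7526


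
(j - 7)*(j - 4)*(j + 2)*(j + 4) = j^4 - 5*j^3 - 30*j^2 + 80*j + 224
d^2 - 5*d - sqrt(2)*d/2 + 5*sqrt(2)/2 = (d - 5)*(d - sqrt(2)/2)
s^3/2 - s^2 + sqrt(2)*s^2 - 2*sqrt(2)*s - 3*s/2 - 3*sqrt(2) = (s/2 + 1/2)*(s - 3)*(s + 2*sqrt(2))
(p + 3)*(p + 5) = p^2 + 8*p + 15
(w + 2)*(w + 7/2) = w^2 + 11*w/2 + 7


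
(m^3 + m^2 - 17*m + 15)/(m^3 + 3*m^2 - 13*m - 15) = (m - 1)/(m + 1)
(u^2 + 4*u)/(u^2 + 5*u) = (u + 4)/(u + 5)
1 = 1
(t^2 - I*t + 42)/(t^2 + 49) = (t + 6*I)/(t + 7*I)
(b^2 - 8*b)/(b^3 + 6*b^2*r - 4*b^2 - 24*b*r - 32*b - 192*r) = b/(b^2 + 6*b*r + 4*b + 24*r)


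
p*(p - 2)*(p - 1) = p^3 - 3*p^2 + 2*p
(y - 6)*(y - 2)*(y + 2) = y^3 - 6*y^2 - 4*y + 24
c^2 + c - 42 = (c - 6)*(c + 7)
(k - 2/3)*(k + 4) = k^2 + 10*k/3 - 8/3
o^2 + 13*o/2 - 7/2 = (o - 1/2)*(o + 7)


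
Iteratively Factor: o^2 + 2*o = (o + 2)*(o)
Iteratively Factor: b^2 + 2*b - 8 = (b + 4)*(b - 2)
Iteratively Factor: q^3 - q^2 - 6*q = (q + 2)*(q^2 - 3*q) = q*(q + 2)*(q - 3)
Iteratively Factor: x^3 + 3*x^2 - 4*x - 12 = (x + 2)*(x^2 + x - 6) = (x - 2)*(x + 2)*(x + 3)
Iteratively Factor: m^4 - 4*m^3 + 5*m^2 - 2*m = (m - 1)*(m^3 - 3*m^2 + 2*m) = (m - 2)*(m - 1)*(m^2 - m) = (m - 2)*(m - 1)^2*(m)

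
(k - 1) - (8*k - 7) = 6 - 7*k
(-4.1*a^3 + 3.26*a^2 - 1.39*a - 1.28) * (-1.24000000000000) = 5.084*a^3 - 4.0424*a^2 + 1.7236*a + 1.5872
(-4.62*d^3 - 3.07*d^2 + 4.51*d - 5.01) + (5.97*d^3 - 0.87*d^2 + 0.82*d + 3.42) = 1.35*d^3 - 3.94*d^2 + 5.33*d - 1.59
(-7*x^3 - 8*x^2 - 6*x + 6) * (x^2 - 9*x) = -7*x^5 + 55*x^4 + 66*x^3 + 60*x^2 - 54*x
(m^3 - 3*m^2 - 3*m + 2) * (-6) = -6*m^3 + 18*m^2 + 18*m - 12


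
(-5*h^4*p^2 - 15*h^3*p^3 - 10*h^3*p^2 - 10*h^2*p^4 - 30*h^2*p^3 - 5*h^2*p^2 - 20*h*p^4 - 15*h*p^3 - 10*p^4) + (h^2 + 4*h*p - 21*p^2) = -5*h^4*p^2 - 15*h^3*p^3 - 10*h^3*p^2 - 10*h^2*p^4 - 30*h^2*p^3 - 5*h^2*p^2 + h^2 - 20*h*p^4 - 15*h*p^3 + 4*h*p - 10*p^4 - 21*p^2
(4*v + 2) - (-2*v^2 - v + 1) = 2*v^2 + 5*v + 1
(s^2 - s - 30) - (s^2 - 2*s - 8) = s - 22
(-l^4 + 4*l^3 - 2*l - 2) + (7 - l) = -l^4 + 4*l^3 - 3*l + 5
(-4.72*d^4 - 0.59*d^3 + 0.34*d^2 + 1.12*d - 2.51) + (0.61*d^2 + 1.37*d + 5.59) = -4.72*d^4 - 0.59*d^3 + 0.95*d^2 + 2.49*d + 3.08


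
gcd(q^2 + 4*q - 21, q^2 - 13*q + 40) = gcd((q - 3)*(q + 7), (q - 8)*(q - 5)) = 1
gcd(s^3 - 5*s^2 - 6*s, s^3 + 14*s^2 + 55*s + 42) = s + 1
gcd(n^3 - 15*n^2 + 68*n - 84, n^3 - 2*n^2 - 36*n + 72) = n^2 - 8*n + 12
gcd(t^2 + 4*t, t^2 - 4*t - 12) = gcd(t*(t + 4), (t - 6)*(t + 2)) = 1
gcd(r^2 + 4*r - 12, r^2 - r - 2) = r - 2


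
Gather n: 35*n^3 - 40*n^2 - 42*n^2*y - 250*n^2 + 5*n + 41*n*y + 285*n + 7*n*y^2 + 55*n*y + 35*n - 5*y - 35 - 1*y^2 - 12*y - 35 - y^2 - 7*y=35*n^3 + n^2*(-42*y - 290) + n*(7*y^2 + 96*y + 325) - 2*y^2 - 24*y - 70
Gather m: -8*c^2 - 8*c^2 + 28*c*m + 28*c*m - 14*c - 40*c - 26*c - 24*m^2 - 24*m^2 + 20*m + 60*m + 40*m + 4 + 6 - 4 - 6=-16*c^2 - 80*c - 48*m^2 + m*(56*c + 120)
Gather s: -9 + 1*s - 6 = s - 15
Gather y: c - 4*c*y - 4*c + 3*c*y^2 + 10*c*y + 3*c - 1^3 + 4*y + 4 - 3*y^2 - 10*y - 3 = y^2*(3*c - 3) + y*(6*c - 6)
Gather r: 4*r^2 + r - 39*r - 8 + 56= 4*r^2 - 38*r + 48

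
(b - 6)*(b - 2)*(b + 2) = b^3 - 6*b^2 - 4*b + 24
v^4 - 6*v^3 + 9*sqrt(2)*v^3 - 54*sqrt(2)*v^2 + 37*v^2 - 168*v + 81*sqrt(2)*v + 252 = (v - 3)^2*(v + 2*sqrt(2))*(v + 7*sqrt(2))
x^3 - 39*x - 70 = (x - 7)*(x + 2)*(x + 5)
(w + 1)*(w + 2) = w^2 + 3*w + 2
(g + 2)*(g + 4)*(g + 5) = g^3 + 11*g^2 + 38*g + 40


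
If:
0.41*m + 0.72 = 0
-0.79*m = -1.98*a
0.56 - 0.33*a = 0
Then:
No Solution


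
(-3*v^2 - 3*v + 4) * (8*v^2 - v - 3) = -24*v^4 - 21*v^3 + 44*v^2 + 5*v - 12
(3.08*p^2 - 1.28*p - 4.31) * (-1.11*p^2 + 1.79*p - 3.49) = -3.4188*p^4 + 6.934*p^3 - 8.2563*p^2 - 3.2477*p + 15.0419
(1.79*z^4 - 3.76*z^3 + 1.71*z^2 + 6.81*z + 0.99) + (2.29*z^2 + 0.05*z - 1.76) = 1.79*z^4 - 3.76*z^3 + 4.0*z^2 + 6.86*z - 0.77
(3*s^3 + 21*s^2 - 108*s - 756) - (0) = 3*s^3 + 21*s^2 - 108*s - 756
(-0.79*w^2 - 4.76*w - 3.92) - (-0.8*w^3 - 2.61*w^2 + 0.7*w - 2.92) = 0.8*w^3 + 1.82*w^2 - 5.46*w - 1.0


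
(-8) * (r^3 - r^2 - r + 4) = -8*r^3 + 8*r^2 + 8*r - 32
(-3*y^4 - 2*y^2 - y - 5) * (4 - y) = 3*y^5 - 12*y^4 + 2*y^3 - 7*y^2 + y - 20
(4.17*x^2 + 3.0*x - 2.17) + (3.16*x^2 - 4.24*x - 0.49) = 7.33*x^2 - 1.24*x - 2.66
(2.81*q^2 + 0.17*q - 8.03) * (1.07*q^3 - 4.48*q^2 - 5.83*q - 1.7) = 3.0067*q^5 - 12.4069*q^4 - 25.736*q^3 + 30.2063*q^2 + 46.5259*q + 13.651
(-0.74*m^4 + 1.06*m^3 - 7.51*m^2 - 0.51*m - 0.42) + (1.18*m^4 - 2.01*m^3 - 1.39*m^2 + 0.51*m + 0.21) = 0.44*m^4 - 0.95*m^3 - 8.9*m^2 - 0.21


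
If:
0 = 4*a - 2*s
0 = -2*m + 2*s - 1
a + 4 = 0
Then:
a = -4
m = -17/2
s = -8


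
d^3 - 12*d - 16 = (d - 4)*(d + 2)^2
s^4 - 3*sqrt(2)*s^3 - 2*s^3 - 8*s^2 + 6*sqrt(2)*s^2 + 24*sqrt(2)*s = s*(s - 4)*(s + 2)*(s - 3*sqrt(2))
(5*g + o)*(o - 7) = 5*g*o - 35*g + o^2 - 7*o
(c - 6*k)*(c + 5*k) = c^2 - c*k - 30*k^2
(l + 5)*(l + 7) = l^2 + 12*l + 35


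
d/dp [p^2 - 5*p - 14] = 2*p - 5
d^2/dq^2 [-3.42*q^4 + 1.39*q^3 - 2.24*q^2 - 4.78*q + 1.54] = -41.04*q^2 + 8.34*q - 4.48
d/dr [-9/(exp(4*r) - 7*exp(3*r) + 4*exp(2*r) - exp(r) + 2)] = (36*exp(3*r) - 189*exp(2*r) + 72*exp(r) - 9)*exp(r)/(exp(4*r) - 7*exp(3*r) + 4*exp(2*r) - exp(r) + 2)^2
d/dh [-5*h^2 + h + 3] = 1 - 10*h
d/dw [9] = 0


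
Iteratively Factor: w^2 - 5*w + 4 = (w - 4)*(w - 1)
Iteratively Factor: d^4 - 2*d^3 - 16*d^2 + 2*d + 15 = (d + 1)*(d^3 - 3*d^2 - 13*d + 15) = (d - 1)*(d + 1)*(d^2 - 2*d - 15) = (d - 5)*(d - 1)*(d + 1)*(d + 3)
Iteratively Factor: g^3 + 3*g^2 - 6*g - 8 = (g + 4)*(g^2 - g - 2) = (g + 1)*(g + 4)*(g - 2)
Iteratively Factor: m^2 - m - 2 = (m - 2)*(m + 1)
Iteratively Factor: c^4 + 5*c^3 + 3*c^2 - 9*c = (c)*(c^3 + 5*c^2 + 3*c - 9) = c*(c + 3)*(c^2 + 2*c - 3) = c*(c + 3)^2*(c - 1)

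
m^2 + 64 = (m - 8*I)*(m + 8*I)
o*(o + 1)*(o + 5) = o^3 + 6*o^2 + 5*o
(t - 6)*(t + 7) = t^2 + t - 42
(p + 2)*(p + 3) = p^2 + 5*p + 6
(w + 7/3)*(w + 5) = w^2 + 22*w/3 + 35/3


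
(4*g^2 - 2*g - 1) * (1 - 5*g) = -20*g^3 + 14*g^2 + 3*g - 1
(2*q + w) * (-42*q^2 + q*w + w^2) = -84*q^3 - 40*q^2*w + 3*q*w^2 + w^3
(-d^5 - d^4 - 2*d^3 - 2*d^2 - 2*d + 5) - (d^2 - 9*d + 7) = -d^5 - d^4 - 2*d^3 - 3*d^2 + 7*d - 2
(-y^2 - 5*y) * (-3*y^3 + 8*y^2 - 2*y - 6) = 3*y^5 + 7*y^4 - 38*y^3 + 16*y^2 + 30*y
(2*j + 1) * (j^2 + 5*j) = 2*j^3 + 11*j^2 + 5*j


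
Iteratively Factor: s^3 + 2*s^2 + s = (s + 1)*(s^2 + s) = (s + 1)^2*(s)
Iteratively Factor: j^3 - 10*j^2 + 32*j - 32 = (j - 2)*(j^2 - 8*j + 16) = (j - 4)*(j - 2)*(j - 4)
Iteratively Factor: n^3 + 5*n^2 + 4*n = (n + 1)*(n^2 + 4*n) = (n + 1)*(n + 4)*(n)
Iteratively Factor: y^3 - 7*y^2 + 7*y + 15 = (y + 1)*(y^2 - 8*y + 15) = (y - 5)*(y + 1)*(y - 3)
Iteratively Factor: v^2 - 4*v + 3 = (v - 3)*(v - 1)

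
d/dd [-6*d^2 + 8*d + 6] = 8 - 12*d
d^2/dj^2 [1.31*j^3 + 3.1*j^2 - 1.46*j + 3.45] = 7.86*j + 6.2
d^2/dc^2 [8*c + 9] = 0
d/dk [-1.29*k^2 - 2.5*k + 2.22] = -2.58*k - 2.5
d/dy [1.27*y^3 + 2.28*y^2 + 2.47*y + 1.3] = 3.81*y^2 + 4.56*y + 2.47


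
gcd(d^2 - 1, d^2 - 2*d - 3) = d + 1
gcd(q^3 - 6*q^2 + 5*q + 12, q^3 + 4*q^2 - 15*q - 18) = q^2 - 2*q - 3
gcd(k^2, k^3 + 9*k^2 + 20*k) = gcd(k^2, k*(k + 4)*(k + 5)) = k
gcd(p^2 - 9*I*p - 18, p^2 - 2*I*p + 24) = p - 6*I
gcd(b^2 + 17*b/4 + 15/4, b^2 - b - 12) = b + 3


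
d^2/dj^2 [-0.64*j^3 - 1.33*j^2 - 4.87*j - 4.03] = -3.84*j - 2.66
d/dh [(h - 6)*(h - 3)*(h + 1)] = 3*h^2 - 16*h + 9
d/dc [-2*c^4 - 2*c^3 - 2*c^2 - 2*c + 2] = -8*c^3 - 6*c^2 - 4*c - 2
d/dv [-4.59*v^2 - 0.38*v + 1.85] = -9.18*v - 0.38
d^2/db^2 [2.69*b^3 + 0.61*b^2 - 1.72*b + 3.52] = 16.14*b + 1.22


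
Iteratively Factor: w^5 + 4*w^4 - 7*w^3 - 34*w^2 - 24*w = (w + 2)*(w^4 + 2*w^3 - 11*w^2 - 12*w) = (w + 2)*(w + 4)*(w^3 - 2*w^2 - 3*w) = (w - 3)*(w + 2)*(w + 4)*(w^2 + w) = w*(w - 3)*(w + 2)*(w + 4)*(w + 1)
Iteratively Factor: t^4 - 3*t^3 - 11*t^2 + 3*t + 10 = (t + 2)*(t^3 - 5*t^2 - t + 5) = (t + 1)*(t + 2)*(t^2 - 6*t + 5) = (t - 5)*(t + 1)*(t + 2)*(t - 1)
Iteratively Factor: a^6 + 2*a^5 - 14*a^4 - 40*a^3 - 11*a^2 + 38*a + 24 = (a - 4)*(a^5 + 6*a^4 + 10*a^3 - 11*a - 6) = (a - 4)*(a + 2)*(a^4 + 4*a^3 + 2*a^2 - 4*a - 3) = (a - 4)*(a + 2)*(a + 3)*(a^3 + a^2 - a - 1) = (a - 4)*(a + 1)*(a + 2)*(a + 3)*(a^2 - 1) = (a - 4)*(a + 1)^2*(a + 2)*(a + 3)*(a - 1)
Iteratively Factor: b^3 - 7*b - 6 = (b + 2)*(b^2 - 2*b - 3) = (b + 1)*(b + 2)*(b - 3)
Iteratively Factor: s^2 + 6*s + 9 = (s + 3)*(s + 3)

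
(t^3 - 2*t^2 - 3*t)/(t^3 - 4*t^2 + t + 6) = t/(t - 2)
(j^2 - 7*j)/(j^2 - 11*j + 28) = j/(j - 4)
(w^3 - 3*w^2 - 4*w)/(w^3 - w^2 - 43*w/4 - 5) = 4*w*(w + 1)/(4*w^2 + 12*w + 5)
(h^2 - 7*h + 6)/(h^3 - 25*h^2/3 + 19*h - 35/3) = 3*(h - 6)/(3*h^2 - 22*h + 35)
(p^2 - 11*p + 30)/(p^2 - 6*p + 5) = (p - 6)/(p - 1)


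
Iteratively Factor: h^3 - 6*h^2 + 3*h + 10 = (h - 5)*(h^2 - h - 2) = (h - 5)*(h - 2)*(h + 1)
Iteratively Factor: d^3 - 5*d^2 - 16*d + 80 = (d - 5)*(d^2 - 16) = (d - 5)*(d + 4)*(d - 4)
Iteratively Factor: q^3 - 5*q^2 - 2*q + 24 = (q + 2)*(q^2 - 7*q + 12) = (q - 4)*(q + 2)*(q - 3)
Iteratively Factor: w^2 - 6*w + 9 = (w - 3)*(w - 3)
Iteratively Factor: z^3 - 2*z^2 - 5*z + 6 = (z + 2)*(z^2 - 4*z + 3) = (z - 3)*(z + 2)*(z - 1)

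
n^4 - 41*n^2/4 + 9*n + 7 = (n - 2)^2*(n + 1/2)*(n + 7/2)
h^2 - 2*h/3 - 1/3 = (h - 1)*(h + 1/3)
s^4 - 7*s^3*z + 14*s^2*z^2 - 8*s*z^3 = s*(s - 4*z)*(s - 2*z)*(s - z)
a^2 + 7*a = a*(a + 7)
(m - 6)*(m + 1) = m^2 - 5*m - 6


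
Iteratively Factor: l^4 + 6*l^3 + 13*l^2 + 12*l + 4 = (l + 2)*(l^3 + 4*l^2 + 5*l + 2) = (l + 1)*(l + 2)*(l^2 + 3*l + 2) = (l + 1)^2*(l + 2)*(l + 2)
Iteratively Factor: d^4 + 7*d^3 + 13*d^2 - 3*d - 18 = (d + 3)*(d^3 + 4*d^2 + d - 6) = (d + 2)*(d + 3)*(d^2 + 2*d - 3) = (d + 2)*(d + 3)^2*(d - 1)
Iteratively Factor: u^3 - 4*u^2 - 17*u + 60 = (u - 3)*(u^2 - u - 20) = (u - 3)*(u + 4)*(u - 5)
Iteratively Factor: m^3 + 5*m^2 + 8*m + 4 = (m + 2)*(m^2 + 3*m + 2) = (m + 2)^2*(m + 1)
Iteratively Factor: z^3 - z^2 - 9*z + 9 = (z + 3)*(z^2 - 4*z + 3) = (z - 1)*(z + 3)*(z - 3)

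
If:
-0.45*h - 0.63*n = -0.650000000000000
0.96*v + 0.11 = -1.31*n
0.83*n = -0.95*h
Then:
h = -2.40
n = 2.74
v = -3.86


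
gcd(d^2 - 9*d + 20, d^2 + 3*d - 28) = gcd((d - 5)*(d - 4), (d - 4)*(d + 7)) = d - 4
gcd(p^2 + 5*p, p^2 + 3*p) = p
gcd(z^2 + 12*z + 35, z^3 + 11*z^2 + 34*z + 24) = 1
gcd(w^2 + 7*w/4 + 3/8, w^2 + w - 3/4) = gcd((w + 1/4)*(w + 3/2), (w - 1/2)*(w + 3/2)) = w + 3/2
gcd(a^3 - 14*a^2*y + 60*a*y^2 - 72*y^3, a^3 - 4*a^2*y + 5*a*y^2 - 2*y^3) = -a + 2*y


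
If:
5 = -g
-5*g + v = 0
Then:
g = -5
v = -25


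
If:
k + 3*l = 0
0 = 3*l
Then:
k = 0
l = 0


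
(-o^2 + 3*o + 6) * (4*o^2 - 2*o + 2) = -4*o^4 + 14*o^3 + 16*o^2 - 6*o + 12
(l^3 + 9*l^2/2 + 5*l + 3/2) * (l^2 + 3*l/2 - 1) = l^5 + 6*l^4 + 43*l^3/4 + 9*l^2/2 - 11*l/4 - 3/2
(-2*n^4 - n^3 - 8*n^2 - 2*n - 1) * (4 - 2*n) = 4*n^5 - 6*n^4 + 12*n^3 - 28*n^2 - 6*n - 4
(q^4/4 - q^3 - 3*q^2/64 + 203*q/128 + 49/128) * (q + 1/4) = q^5/4 - 15*q^4/16 - 19*q^3/64 + 403*q^2/256 + 399*q/512 + 49/512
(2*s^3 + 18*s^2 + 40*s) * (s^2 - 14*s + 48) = 2*s^5 - 10*s^4 - 116*s^3 + 304*s^2 + 1920*s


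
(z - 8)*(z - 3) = z^2 - 11*z + 24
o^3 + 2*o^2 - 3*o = o*(o - 1)*(o + 3)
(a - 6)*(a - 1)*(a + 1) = a^3 - 6*a^2 - a + 6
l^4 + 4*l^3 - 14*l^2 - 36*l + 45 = (l - 3)*(l - 1)*(l + 3)*(l + 5)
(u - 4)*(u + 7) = u^2 + 3*u - 28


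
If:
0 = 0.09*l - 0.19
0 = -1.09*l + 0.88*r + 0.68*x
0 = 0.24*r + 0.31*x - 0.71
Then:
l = 2.11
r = 2.10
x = 0.66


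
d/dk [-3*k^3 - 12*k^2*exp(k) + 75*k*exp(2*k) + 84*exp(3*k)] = -12*k^2*exp(k) - 9*k^2 + 150*k*exp(2*k) - 24*k*exp(k) + 252*exp(3*k) + 75*exp(2*k)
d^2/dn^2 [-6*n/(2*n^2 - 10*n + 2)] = 6*(-n*(2*n - 5)^2 + (3*n - 5)*(n^2 - 5*n + 1))/(n^2 - 5*n + 1)^3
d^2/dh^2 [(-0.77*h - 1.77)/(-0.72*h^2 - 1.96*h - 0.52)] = ((0.77*h + 1.77)*(1.44*h + 1.96)*(2.88*h + 3.92) - (3.3264*h + 5.5672)*(0.72*h^2 + 1.96*h + 0.52))/(0.72*h^2 + 1.96*h + 0.52)^3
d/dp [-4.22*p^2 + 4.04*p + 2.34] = 4.04 - 8.44*p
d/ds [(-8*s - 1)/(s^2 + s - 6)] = (-8*s^2 - 8*s + (2*s + 1)*(8*s + 1) + 48)/(s^2 + s - 6)^2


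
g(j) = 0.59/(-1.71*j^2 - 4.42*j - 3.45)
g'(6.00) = 0.00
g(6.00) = -0.01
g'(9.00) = 0.00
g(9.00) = -0.00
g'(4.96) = 0.00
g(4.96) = -0.01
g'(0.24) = 0.15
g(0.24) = -0.13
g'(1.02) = 0.05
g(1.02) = -0.06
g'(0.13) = 0.17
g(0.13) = -0.15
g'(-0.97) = 1.09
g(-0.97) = -0.76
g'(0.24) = 0.15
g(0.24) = -0.13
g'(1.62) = 0.03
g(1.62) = -0.04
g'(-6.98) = -0.00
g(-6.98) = -0.01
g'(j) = 0.59*(3.42*j + 4.42)/(-1.71*j^2 - 4.42*j - 3.45)^2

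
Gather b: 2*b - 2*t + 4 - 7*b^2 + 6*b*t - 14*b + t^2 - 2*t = -7*b^2 + b*(6*t - 12) + t^2 - 4*t + 4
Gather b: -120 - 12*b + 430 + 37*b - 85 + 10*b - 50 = 35*b + 175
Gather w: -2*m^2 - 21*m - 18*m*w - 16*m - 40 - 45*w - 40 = -2*m^2 - 37*m + w*(-18*m - 45) - 80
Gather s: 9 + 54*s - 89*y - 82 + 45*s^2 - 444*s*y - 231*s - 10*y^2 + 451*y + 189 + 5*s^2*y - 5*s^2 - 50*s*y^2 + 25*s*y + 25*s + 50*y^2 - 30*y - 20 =s^2*(5*y + 40) + s*(-50*y^2 - 419*y - 152) + 40*y^2 + 332*y + 96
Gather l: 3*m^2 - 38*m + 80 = 3*m^2 - 38*m + 80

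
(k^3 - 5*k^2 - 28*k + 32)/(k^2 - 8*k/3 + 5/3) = 3*(k^2 - 4*k - 32)/(3*k - 5)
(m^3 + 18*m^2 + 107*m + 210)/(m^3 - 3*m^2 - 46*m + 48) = (m^2 + 12*m + 35)/(m^2 - 9*m + 8)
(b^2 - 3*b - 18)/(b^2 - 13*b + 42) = (b + 3)/(b - 7)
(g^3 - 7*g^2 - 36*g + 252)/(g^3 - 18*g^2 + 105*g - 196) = (g^2 - 36)/(g^2 - 11*g + 28)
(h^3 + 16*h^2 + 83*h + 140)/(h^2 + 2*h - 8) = (h^2 + 12*h + 35)/(h - 2)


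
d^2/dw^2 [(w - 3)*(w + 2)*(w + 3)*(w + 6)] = 12*w^2 + 48*w + 6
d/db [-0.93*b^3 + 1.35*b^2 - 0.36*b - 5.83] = -2.79*b^2 + 2.7*b - 0.36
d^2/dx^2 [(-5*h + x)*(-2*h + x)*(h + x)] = -12*h + 6*x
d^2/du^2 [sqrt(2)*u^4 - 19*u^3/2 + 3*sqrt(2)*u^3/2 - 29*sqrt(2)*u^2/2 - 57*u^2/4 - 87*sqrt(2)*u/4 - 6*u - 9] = 12*sqrt(2)*u^2 - 57*u + 9*sqrt(2)*u - 29*sqrt(2) - 57/2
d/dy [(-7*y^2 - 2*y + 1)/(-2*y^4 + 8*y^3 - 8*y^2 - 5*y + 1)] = (-28*y^5 + 44*y^4 + 40*y^3 - 5*y^2 + 2*y + 3)/(4*y^8 - 32*y^7 + 96*y^6 - 108*y^5 - 20*y^4 + 96*y^3 + 9*y^2 - 10*y + 1)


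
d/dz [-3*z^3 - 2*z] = -9*z^2 - 2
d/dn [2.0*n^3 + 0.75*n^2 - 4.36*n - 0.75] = 6.0*n^2 + 1.5*n - 4.36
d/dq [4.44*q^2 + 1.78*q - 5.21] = 8.88*q + 1.78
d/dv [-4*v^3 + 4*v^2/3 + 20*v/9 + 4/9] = -12*v^2 + 8*v/3 + 20/9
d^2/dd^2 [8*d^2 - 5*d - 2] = 16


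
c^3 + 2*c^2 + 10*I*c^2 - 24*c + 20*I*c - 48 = (c + 2)*(c + 4*I)*(c + 6*I)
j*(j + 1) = j^2 + j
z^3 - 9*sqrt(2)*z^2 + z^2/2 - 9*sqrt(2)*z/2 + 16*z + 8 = (z + 1/2)*(z - 8*sqrt(2))*(z - sqrt(2))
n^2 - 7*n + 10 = (n - 5)*(n - 2)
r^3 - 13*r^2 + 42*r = r*(r - 7)*(r - 6)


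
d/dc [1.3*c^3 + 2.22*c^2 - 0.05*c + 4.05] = 3.9*c^2 + 4.44*c - 0.05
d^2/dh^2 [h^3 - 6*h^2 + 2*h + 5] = 6*h - 12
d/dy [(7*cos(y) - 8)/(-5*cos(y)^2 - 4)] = (-35*cos(y)^2 + 80*cos(y) + 28)*sin(y)/(5*sin(y)^2 - 9)^2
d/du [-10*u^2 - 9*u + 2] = -20*u - 9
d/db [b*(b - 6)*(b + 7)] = 3*b^2 + 2*b - 42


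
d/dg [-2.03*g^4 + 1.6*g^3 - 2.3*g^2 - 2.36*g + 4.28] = -8.12*g^3 + 4.8*g^2 - 4.6*g - 2.36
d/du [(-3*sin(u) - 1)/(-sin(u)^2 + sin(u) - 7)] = (-3*sin(u)^2 - 2*sin(u) + 22)*cos(u)/(sin(u)^2 - sin(u) + 7)^2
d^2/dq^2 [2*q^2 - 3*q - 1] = 4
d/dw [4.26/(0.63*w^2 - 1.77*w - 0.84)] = (7.5402 - 5.3676*w)/(-0.63*w^2 + 1.77*w + 0.84)^2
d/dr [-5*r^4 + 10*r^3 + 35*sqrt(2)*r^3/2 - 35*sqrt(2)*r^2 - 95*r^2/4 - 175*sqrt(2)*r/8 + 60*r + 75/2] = -20*r^3 + 30*r^2 + 105*sqrt(2)*r^2/2 - 70*sqrt(2)*r - 95*r/2 - 175*sqrt(2)/8 + 60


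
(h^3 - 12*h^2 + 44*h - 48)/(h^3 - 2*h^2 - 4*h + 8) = (h^2 - 10*h + 24)/(h^2 - 4)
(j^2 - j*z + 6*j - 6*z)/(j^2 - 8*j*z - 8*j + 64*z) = (j^2 - j*z + 6*j - 6*z)/(j^2 - 8*j*z - 8*j + 64*z)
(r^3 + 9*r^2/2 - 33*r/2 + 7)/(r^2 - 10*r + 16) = (2*r^2 + 13*r - 7)/(2*(r - 8))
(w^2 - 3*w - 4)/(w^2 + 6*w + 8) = (w^2 - 3*w - 4)/(w^2 + 6*w + 8)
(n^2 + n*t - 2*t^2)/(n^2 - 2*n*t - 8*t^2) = (-n + t)/(-n + 4*t)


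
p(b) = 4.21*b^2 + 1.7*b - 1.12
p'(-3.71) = -29.54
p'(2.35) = 21.49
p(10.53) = 483.59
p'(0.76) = 8.10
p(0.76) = 2.60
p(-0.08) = -1.23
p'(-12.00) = -99.34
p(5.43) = 132.24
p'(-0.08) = 1.03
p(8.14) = 291.67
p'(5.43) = 47.42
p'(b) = 8.42*b + 1.7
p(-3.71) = 50.52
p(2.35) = 26.12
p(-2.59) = 22.72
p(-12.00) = 584.72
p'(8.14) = 70.24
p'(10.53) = 90.36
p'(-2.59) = -20.11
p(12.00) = 625.52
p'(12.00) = 102.74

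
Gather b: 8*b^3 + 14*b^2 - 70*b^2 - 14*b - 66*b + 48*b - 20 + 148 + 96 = 8*b^3 - 56*b^2 - 32*b + 224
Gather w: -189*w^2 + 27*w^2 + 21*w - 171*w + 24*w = -162*w^2 - 126*w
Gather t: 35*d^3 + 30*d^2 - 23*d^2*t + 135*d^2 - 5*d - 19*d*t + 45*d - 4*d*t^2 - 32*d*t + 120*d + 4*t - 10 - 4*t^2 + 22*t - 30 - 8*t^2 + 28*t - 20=35*d^3 + 165*d^2 + 160*d + t^2*(-4*d - 12) + t*(-23*d^2 - 51*d + 54) - 60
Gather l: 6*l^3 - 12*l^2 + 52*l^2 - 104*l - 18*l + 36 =6*l^3 + 40*l^2 - 122*l + 36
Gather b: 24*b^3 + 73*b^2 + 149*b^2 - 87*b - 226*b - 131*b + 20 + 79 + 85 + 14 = 24*b^3 + 222*b^2 - 444*b + 198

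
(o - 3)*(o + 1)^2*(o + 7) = o^4 + 6*o^3 - 12*o^2 - 38*o - 21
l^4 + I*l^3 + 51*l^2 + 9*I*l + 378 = (l - 6*I)*(l - 3*I)*(l + 3*I)*(l + 7*I)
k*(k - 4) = k^2 - 4*k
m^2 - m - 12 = (m - 4)*(m + 3)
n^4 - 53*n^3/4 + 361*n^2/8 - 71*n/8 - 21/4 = (n - 7)*(n - 6)*(n - 1/2)*(n + 1/4)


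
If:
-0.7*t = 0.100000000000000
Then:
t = -0.14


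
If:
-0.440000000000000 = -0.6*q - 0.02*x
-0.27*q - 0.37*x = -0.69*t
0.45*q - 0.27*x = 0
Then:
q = 0.69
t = 0.89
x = 1.16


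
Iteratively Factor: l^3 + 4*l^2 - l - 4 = (l + 1)*(l^2 + 3*l - 4) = (l + 1)*(l + 4)*(l - 1)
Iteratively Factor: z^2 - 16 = (z - 4)*(z + 4)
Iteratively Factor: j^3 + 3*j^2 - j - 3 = (j - 1)*(j^2 + 4*j + 3) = (j - 1)*(j + 3)*(j + 1)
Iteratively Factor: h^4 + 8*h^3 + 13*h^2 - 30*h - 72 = (h + 3)*(h^3 + 5*h^2 - 2*h - 24) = (h - 2)*(h + 3)*(h^2 + 7*h + 12) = (h - 2)*(h + 3)*(h + 4)*(h + 3)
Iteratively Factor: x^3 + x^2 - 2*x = (x)*(x^2 + x - 2) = x*(x + 2)*(x - 1)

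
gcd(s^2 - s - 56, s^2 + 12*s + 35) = s + 7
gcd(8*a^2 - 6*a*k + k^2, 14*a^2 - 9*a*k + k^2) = 2*a - k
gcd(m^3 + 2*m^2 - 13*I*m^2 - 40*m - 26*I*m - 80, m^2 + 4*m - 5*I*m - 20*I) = m - 5*I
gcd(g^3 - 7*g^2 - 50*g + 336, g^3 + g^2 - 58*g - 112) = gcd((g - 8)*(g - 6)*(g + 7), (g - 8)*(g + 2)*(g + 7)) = g^2 - g - 56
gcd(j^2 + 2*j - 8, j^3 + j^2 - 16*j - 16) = j + 4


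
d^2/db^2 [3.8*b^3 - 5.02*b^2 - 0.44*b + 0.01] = 22.8*b - 10.04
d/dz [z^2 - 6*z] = 2*z - 6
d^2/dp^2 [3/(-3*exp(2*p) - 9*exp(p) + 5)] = 9*(-6*(2*exp(p) + 3)^2*exp(p) + (4*exp(p) + 3)*(3*exp(2*p) + 9*exp(p) - 5))*exp(p)/(3*exp(2*p) + 9*exp(p) - 5)^3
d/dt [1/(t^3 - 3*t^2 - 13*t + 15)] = (-3*t^2 + 6*t + 13)/(t^3 - 3*t^2 - 13*t + 15)^2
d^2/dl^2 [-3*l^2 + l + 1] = -6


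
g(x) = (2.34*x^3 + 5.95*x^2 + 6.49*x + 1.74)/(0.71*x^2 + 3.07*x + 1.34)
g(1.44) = 4.20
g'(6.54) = 3.03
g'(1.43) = 2.30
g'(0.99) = 2.13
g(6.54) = 18.41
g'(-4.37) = -94.67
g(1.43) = 4.18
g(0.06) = 1.41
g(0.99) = 3.21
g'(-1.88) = -4.11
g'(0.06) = 1.82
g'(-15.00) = 3.07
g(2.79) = 7.58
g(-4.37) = -73.02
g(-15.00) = -57.84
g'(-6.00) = -2.74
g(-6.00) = -38.73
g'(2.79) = 2.66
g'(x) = (-1.42*x - 3.07)*(2.34*x^3 + 5.95*x^2 + 6.49*x + 1.74)/(0.71*x^2 + 3.07*x + 1.34)^2 + (7.02*x^2 + 11.9*x + 6.49)/(0.71*x^2 + 3.07*x + 1.34) = (1.6614*x^4 + 14.3676*x^3 + 23.0654*x^2 + 13.4752*x + 3.3548)/(0.5041*x^4 + 4.3594*x^3 + 11.3277*x^2 + 8.2276*x + 1.7956)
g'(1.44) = 2.31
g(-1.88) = 2.59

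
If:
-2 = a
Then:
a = -2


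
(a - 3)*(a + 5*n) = a^2 + 5*a*n - 3*a - 15*n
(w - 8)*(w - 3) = w^2 - 11*w + 24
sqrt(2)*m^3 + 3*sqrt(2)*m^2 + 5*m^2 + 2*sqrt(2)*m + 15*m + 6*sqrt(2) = (m + 3)*(m + 2*sqrt(2))*(sqrt(2)*m + 1)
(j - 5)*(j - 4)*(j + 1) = j^3 - 8*j^2 + 11*j + 20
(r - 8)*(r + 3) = r^2 - 5*r - 24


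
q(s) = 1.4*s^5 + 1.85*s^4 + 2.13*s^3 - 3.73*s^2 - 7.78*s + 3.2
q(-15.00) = -977376.85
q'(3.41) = 1281.00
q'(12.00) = 158762.06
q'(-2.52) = 215.47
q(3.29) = 769.47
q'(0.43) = -8.98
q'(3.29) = 1120.49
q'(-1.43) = 23.59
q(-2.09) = -36.81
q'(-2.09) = 101.73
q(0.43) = -0.58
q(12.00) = 389779.76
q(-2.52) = -102.64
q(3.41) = 913.40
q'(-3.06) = 476.59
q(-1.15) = 4.39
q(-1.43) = -0.17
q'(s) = 7.0*s^4 + 7.4*s^3 + 6.39*s^2 - 7.46*s - 7.78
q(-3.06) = -282.36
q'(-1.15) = 10.24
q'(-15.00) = 330941.87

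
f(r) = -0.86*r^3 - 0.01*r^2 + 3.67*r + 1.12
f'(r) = -2.58*r^2 - 0.02*r + 3.67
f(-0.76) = -1.30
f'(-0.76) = 2.19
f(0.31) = 2.23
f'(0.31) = 3.42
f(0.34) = 2.33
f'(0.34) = 3.36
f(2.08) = 0.97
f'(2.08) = -7.53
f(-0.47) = -0.52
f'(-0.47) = 3.11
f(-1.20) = -1.81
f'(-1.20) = -0.02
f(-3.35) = 21.05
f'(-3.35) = -25.22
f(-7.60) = 350.17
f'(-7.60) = -145.20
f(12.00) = -1442.36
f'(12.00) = -368.09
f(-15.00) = 2846.32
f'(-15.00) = -576.53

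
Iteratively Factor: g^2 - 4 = (g + 2)*(g - 2)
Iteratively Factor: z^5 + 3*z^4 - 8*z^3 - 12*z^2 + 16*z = (z + 2)*(z^4 + z^3 - 10*z^2 + 8*z) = (z - 1)*(z + 2)*(z^3 + 2*z^2 - 8*z) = (z - 2)*(z - 1)*(z + 2)*(z^2 + 4*z) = (z - 2)*(z - 1)*(z + 2)*(z + 4)*(z)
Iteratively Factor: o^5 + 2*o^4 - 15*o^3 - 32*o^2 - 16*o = (o - 4)*(o^4 + 6*o^3 + 9*o^2 + 4*o) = (o - 4)*(o + 1)*(o^3 + 5*o^2 + 4*o) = o*(o - 4)*(o + 1)*(o^2 + 5*o + 4) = o*(o - 4)*(o + 1)^2*(o + 4)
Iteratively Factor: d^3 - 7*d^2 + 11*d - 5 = (d - 1)*(d^2 - 6*d + 5) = (d - 5)*(d - 1)*(d - 1)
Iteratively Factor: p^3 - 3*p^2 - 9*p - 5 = (p + 1)*(p^2 - 4*p - 5) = (p - 5)*(p + 1)*(p + 1)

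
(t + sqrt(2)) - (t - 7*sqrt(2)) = 8*sqrt(2)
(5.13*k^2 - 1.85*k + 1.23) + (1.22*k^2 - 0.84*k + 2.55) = 6.35*k^2 - 2.69*k + 3.78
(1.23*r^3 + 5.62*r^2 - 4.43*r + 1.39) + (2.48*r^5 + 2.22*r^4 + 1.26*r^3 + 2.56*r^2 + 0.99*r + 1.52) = 2.48*r^5 + 2.22*r^4 + 2.49*r^3 + 8.18*r^2 - 3.44*r + 2.91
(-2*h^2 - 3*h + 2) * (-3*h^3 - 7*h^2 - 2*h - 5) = 6*h^5 + 23*h^4 + 19*h^3 + 2*h^2 + 11*h - 10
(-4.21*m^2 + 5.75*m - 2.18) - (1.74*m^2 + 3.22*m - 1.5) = -5.95*m^2 + 2.53*m - 0.68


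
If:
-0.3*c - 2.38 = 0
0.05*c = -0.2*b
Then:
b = 1.98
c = -7.93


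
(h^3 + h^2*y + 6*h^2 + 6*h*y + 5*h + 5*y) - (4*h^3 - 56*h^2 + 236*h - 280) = -3*h^3 + h^2*y + 62*h^2 + 6*h*y - 231*h + 5*y + 280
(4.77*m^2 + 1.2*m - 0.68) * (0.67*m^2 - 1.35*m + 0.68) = 3.1959*m^4 - 5.6355*m^3 + 1.168*m^2 + 1.734*m - 0.4624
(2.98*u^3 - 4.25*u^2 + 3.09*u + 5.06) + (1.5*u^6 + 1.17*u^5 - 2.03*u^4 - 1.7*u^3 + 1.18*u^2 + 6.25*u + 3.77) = 1.5*u^6 + 1.17*u^5 - 2.03*u^4 + 1.28*u^3 - 3.07*u^2 + 9.34*u + 8.83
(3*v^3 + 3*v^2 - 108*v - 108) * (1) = 3*v^3 + 3*v^2 - 108*v - 108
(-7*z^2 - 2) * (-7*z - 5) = 49*z^3 + 35*z^2 + 14*z + 10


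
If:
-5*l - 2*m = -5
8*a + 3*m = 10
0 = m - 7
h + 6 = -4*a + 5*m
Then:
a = -11/8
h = 69/2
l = -9/5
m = 7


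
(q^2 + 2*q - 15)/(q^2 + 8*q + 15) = (q - 3)/(q + 3)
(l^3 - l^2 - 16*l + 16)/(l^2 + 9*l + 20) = (l^2 - 5*l + 4)/(l + 5)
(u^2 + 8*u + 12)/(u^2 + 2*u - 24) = (u + 2)/(u - 4)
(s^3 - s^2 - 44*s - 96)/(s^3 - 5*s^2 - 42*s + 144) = (s^2 + 7*s + 12)/(s^2 + 3*s - 18)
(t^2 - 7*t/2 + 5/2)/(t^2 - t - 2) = (-t^2 + 7*t/2 - 5/2)/(-t^2 + t + 2)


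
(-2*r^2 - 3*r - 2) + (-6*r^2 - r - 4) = -8*r^2 - 4*r - 6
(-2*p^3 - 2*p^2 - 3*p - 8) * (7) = -14*p^3 - 14*p^2 - 21*p - 56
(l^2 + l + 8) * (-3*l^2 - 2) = -3*l^4 - 3*l^3 - 26*l^2 - 2*l - 16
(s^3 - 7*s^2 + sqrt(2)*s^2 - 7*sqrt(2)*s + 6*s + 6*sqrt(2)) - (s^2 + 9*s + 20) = s^3 - 8*s^2 + sqrt(2)*s^2 - 7*sqrt(2)*s - 3*s - 20 + 6*sqrt(2)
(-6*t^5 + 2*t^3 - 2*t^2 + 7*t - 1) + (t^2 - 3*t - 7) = -6*t^5 + 2*t^3 - t^2 + 4*t - 8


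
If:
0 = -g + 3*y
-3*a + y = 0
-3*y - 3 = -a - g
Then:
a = 3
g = 27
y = 9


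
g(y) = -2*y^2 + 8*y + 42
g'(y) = 8 - 4*y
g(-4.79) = -42.21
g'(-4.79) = 27.16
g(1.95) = 50.00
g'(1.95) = 0.20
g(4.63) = 36.17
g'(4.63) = -10.52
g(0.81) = 47.17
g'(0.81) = 4.76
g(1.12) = 48.45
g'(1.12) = 3.52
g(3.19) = 47.17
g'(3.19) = -4.76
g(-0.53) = 37.20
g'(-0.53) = 10.12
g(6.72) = 5.44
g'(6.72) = -18.88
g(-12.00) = -342.00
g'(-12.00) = 56.00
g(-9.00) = -192.00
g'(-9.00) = 44.00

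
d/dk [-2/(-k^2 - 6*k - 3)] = 4*(-k - 3)/(k^2 + 6*k + 3)^2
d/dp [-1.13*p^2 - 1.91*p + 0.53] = -2.26*p - 1.91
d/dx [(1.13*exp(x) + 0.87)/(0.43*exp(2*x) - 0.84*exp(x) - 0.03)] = (-0.4859*exp(2*x) - 0.7482*exp(x) + 0.6969)*exp(x)/(0.1849*exp(4*x) - 0.7224*exp(3*x) + 0.6798*exp(2*x) + 0.0504*exp(x) + 0.0009)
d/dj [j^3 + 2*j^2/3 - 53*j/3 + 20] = 3*j^2 + 4*j/3 - 53/3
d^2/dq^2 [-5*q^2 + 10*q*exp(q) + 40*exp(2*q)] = 10*q*exp(q) + 160*exp(2*q) + 20*exp(q) - 10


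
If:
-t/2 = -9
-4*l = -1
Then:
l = 1/4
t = 18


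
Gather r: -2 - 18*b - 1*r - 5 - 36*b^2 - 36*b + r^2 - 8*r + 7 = -36*b^2 - 54*b + r^2 - 9*r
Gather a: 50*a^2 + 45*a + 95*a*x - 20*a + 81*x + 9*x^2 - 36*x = 50*a^2 + a*(95*x + 25) + 9*x^2 + 45*x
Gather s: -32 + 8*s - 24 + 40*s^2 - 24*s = 40*s^2 - 16*s - 56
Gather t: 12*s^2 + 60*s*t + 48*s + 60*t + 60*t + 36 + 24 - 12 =12*s^2 + 48*s + t*(60*s + 120) + 48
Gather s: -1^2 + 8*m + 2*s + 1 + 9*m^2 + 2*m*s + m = 9*m^2 + 9*m + s*(2*m + 2)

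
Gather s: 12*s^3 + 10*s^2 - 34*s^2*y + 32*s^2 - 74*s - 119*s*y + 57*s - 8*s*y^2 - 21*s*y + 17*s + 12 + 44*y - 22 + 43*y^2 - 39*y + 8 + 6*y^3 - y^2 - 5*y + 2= 12*s^3 + s^2*(42 - 34*y) + s*(-8*y^2 - 140*y) + 6*y^3 + 42*y^2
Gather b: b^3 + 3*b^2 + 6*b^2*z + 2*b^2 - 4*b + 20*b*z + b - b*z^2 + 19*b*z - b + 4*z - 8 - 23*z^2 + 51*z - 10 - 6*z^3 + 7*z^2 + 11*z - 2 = b^3 + b^2*(6*z + 5) + b*(-z^2 + 39*z - 4) - 6*z^3 - 16*z^2 + 66*z - 20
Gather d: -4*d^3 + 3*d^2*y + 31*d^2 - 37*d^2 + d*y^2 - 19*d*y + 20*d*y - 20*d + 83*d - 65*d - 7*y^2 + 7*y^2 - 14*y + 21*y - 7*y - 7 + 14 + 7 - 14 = -4*d^3 + d^2*(3*y - 6) + d*(y^2 + y - 2)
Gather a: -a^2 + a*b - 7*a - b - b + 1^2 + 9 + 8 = -a^2 + a*(b - 7) - 2*b + 18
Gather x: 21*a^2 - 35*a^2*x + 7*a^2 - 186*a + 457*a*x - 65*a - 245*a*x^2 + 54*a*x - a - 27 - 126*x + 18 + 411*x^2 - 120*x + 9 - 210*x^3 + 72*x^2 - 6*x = 28*a^2 - 252*a - 210*x^3 + x^2*(483 - 245*a) + x*(-35*a^2 + 511*a - 252)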